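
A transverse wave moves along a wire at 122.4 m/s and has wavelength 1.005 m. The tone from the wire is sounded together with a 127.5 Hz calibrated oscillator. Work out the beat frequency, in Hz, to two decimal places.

Source frequency f = v/λ = 122.4/1.005 = 121.7910 Hz.
f_beat = |121.7910 − 127.5| = 5.71 Hz.

5.71 Hz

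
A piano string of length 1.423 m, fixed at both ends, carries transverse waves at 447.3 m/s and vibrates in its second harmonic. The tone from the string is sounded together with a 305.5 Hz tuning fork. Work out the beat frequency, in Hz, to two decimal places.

For a string fixed at both ends, f_n = n·v/(2L) = 2·447.3/(2·1.423) = 314.3359 Hz.
f_beat = |314.3359 − 305.5| = 8.84 Hz.

8.84 Hz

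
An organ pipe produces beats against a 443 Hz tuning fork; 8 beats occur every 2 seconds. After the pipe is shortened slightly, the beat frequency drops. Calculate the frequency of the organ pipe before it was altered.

439 Hz

Beat frequency = 8/2 = 4 Hz.
|f − 443| = 4, so the organ pipe was at either 439 Hz or 447 Hz.
A shorter pipe has a higher fundamental; the adjustment raises the organ pipe's frequency.
The beat rate fell, so the adjustment moved the organ pipe toward 443 Hz — it must have started below the reference.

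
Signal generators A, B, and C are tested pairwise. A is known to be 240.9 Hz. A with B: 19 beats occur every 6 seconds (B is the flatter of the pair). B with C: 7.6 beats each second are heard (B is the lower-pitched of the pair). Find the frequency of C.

A–B: Beat frequency = 19/6 = 3.1667 Hz.
B is below A, so f_B = 240.9 − 3.1667 = 237.7333 Hz.
C is above B, so f_C = 237.7333 + 7.6 = 245.3333 Hz.

245.3333 Hz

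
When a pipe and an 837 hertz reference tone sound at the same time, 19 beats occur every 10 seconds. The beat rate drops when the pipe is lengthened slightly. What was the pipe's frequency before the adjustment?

838.9 Hz

Beat frequency = 19/10 = 1.9 Hz.
|f − 837| = 1.9, so the pipe was at either 835.1 Hz or 838.9 Hz.
A longer pipe has a lower fundamental; the adjustment lowers the pipe's frequency.
The beat rate fell, so the adjustment moved the pipe toward 837 Hz — it must have started above the reference.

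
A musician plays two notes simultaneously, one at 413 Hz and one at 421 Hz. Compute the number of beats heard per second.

Beats arise from superposition of two nearby frequencies; the beat rate is |f₁ − f₂|.
|413 − 421| = 8 Hz.

8 Hz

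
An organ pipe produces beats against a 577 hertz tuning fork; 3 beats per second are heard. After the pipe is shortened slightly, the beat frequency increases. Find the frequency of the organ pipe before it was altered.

|f − 577| = 3, so the organ pipe was at either 574 Hz or 580 Hz.
A shorter pipe has a higher fundamental; the adjustment raises the organ pipe's frequency.
The beat rate rose, so the adjustment moved the organ pipe further from 577 Hz — it was already above the reference.

580 Hz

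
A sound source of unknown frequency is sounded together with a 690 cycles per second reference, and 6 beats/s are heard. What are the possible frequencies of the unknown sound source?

684 Hz or 696 Hz

|f − 690| = 6, so f = 690 ± 6.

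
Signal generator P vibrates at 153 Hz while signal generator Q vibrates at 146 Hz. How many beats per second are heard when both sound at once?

Beats arise from superposition of two nearby frequencies; the beat rate is |f₁ − f₂|.
|153 − 146| = 7 Hz.

7 Hz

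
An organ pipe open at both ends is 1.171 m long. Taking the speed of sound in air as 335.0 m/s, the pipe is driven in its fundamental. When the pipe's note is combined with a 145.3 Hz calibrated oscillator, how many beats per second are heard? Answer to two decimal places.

2.26 Hz

Open pipe: f_n = n·v/(2L) = 1·335.0/(2·1.171) = 143.0401 Hz.
f_beat = |143.0401 − 145.3| = 2.26 Hz.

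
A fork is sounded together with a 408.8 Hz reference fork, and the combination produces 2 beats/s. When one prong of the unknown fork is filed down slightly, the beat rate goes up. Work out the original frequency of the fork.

|f − 408.8| = 2, so the fork was at either 406.8 Hz or 410.8 Hz.
Filing a prong removes mass and raises the fork's frequency; the adjustment raises the fork's frequency.
The beat rate rose, so the adjustment moved the fork further from 408.8 Hz — it was already above the reference.

410.8 Hz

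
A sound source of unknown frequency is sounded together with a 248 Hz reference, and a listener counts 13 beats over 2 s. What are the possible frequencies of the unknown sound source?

241.5 Hz or 254.5 Hz

Beat frequency = 13/2 = 6.5 Hz.
|f − 248| = 6.5, so f = 248 ± 6.5.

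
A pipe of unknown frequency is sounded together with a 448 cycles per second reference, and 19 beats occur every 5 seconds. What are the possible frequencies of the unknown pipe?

444.2 Hz or 451.8 Hz

Beat frequency = 19/5 = 3.8 Hz.
|f − 448| = 3.8, so f = 448 ± 3.8.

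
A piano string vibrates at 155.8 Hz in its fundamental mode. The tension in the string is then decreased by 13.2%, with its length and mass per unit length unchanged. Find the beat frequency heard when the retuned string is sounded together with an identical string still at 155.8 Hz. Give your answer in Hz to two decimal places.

10.65 Hz

For a string, f ∝ √T, so the new frequency is 155.8·√0.868 = 145.1534 Hz.
f_beat = |145.1534 − 155.8| = 10.65 Hz.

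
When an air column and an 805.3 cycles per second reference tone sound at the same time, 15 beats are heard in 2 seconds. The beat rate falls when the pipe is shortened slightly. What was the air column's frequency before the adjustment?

Beat frequency = 15/2 = 7.5 Hz.
|f − 805.3| = 7.5, so the air column was at either 797.8 Hz or 812.8 Hz.
A shorter pipe has a higher fundamental; the adjustment raises the air column's frequency.
The beat rate fell, so the adjustment moved the air column toward 805.3 Hz — it must have started below the reference.

797.8 Hz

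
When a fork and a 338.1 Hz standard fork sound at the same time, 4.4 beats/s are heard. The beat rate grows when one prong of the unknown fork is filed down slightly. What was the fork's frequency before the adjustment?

342.5 Hz

|f − 338.1| = 4.4, so the fork was at either 333.7 Hz or 342.5 Hz.
Filing a prong removes mass and raises the fork's frequency; the adjustment raises the fork's frequency.
The beat rate rose, so the adjustment moved the fork further from 338.1 Hz — it was already above the reference.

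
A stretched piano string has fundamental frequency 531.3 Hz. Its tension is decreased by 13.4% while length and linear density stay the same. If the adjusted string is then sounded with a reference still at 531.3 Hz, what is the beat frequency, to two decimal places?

For a string, f ∝ √T, so the new frequency is 531.3·√0.866 = 494.4231 Hz.
f_beat = |494.4231 − 531.3| = 36.88 Hz.

36.88 Hz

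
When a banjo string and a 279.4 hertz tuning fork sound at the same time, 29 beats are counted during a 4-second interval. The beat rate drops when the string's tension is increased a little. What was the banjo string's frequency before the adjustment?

Beat frequency = 29/4 = 7.25 Hz.
|f − 279.4| = 7.25, so the banjo string was at either 272.15 Hz or 286.65 Hz.
Higher tension means higher frequency; the adjustment raises the banjo string's frequency.
The beat rate fell, so the adjustment moved the banjo string toward 279.4 Hz — it must have started below the reference.

272.15 Hz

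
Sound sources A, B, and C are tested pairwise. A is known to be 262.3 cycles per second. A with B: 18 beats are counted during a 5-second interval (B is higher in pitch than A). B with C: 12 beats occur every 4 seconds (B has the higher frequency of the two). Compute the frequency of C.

262.9 Hz

A–B: Beat frequency = 18/5 = 3.6 Hz.
B is above A, so f_B = 262.3 + 3.6 = 265.9 Hz.
B–C: Beat frequency = 12/4 = 3 Hz.
C is below B, so f_C = 265.9 − 3 = 262.9 Hz.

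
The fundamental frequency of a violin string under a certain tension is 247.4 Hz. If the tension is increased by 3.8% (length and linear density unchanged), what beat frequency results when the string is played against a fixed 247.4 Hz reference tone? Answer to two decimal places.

For a string, f ∝ √T, so the new frequency is 247.4·√1.038 = 252.0568 Hz.
f_beat = |252.0568 − 247.4| = 4.66 Hz.

4.66 Hz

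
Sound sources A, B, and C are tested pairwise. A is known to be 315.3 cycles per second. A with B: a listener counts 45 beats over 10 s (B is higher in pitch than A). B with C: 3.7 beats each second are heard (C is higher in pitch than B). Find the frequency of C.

323.5 Hz

A–B: Beat frequency = 45/10 = 4.5 Hz.
B is above A, so f_B = 315.3 + 4.5 = 319.8 Hz.
C is above B, so f_C = 319.8 + 3.7 = 323.5 Hz.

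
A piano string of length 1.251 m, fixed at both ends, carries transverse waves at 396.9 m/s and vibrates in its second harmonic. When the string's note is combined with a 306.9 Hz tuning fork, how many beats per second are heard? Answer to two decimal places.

10.37 Hz

For a string fixed at both ends, f_n = n·v/(2L) = 2·396.9/(2·1.251) = 317.2662 Hz.
f_beat = |317.2662 − 306.9| = 10.37 Hz.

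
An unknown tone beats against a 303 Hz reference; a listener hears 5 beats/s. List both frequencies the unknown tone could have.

298 Hz or 308 Hz

|f − 303| = 5, so f = 303 ± 5.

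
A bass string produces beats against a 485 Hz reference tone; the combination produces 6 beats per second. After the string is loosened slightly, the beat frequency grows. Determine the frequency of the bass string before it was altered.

479 Hz

|f − 485| = 6, so the bass string was at either 479 Hz or 491 Hz.
Reducing tension lowers a string's frequency; the adjustment lowers the bass string's frequency.
The beat rate rose, so the adjustment moved the bass string further from 485 Hz — it was already below the reference.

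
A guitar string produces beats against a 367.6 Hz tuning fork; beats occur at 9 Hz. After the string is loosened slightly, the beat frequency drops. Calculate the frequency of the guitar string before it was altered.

376.6 Hz

|f − 367.6| = 9, so the guitar string was at either 358.6 Hz or 376.6 Hz.
Reducing tension lowers a string's frequency; the adjustment lowers the guitar string's frequency.
The beat rate fell, so the adjustment moved the guitar string toward 367.6 Hz — it must have started above the reference.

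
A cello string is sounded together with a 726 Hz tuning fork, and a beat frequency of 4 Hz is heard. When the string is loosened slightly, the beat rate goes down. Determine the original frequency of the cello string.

730 Hz

|f − 726| = 4, so the cello string was at either 722 Hz or 730 Hz.
Reducing tension lowers a string's frequency; the adjustment lowers the cello string's frequency.
The beat rate fell, so the adjustment moved the cello string toward 726 Hz — it must have started above the reference.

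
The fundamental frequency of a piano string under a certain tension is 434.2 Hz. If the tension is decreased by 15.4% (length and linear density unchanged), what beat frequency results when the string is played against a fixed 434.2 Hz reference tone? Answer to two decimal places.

34.83 Hz

For a string, f ∝ √T, so the new frequency is 434.2·√0.846 = 399.3696 Hz.
f_beat = |399.3696 − 434.2| = 34.83 Hz.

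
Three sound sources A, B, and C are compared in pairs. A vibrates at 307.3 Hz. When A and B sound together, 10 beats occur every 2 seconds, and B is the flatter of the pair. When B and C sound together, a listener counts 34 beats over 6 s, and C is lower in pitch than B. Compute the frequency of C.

A–B: Beat frequency = 10/2 = 5 Hz.
B is below A, so f_B = 307.3 − 5 = 302.3 Hz.
B–C: Beat frequency = 34/6 = 5.6667 Hz.
C is below B, so f_C = 302.3 − 5.6667 = 296.6333 Hz.

296.6333 Hz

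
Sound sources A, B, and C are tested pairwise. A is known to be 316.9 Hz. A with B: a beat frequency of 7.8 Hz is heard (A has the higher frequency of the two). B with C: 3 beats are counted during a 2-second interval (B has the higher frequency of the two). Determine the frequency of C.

B is below A, so f_B = 316.9 − 7.8 = 309.1 Hz.
B–C: Beat frequency = 3/2 = 1.5 Hz.
C is below B, so f_C = 309.1 − 1.5 = 307.6 Hz.

307.6 Hz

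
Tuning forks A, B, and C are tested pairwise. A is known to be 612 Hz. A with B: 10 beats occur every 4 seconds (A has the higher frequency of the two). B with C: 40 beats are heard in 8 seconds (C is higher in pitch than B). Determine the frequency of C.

614.5 Hz

A–B: Beat frequency = 10/4 = 2.5 Hz.
B is below A, so f_B = 612 − 2.5 = 609.5 Hz.
B–C: Beat frequency = 40/8 = 5 Hz.
C is above B, so f_C = 609.5 + 5 = 614.5 Hz.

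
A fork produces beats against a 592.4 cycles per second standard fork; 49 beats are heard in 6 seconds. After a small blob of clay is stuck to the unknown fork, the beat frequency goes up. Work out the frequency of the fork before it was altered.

Beat frequency = 49/6 = 8.1667 Hz.
|f − 592.4| = 8.1667, so the fork was at either 584.2333 Hz or 600.5667 Hz.
Adding mass to a fork lowers its frequency; the adjustment lowers the fork's frequency.
The beat rate rose, so the adjustment moved the fork further from 592.4 Hz — it was already below the reference.

584.2333 Hz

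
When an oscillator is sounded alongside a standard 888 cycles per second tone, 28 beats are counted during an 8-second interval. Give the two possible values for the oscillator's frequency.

Beat frequency = 28/8 = 3.5 Hz.
|f − 888| = 3.5, so f = 888 ± 3.5.

884.5 Hz or 891.5 Hz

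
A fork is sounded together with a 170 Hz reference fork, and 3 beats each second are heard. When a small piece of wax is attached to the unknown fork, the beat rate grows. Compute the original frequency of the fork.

167 Hz

|f − 170| = 3, so the fork was at either 167 Hz or 173 Hz.
Loading a fork with wax lowers its frequency; the adjustment lowers the fork's frequency.
The beat rate rose, so the adjustment moved the fork further from 170 Hz — it was already below the reference.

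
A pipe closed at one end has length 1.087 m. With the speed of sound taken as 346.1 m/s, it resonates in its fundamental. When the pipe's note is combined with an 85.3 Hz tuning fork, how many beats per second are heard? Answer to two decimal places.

5.70 Hz

Closed pipe (odd harmonics): f_n = n·v/(4L) = 1·346.1/(4·1.087) = 79.5998 Hz.
f_beat = |79.5998 − 85.3| = 5.70 Hz.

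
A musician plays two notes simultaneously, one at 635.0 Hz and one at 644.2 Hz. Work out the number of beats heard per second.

9.2 Hz

Beats arise from superposition of two nearby frequencies; the beat rate is |f₁ − f₂|.
|635.0 − 644.2| = 9.2 Hz.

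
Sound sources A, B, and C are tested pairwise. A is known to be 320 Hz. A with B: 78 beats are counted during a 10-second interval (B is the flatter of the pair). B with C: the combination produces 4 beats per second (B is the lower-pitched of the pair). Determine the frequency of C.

316.2 Hz

A–B: Beat frequency = 78/10 = 7.8 Hz.
B is below A, so f_B = 320 − 7.8 = 312.2 Hz.
C is above B, so f_C = 312.2 + 4 = 316.2 Hz.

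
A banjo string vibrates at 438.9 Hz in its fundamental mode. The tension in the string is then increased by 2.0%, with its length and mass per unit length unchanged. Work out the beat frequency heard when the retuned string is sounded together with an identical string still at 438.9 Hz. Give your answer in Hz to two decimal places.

For a string, f ∝ √T, so the new frequency is 438.9·√1.020 = 443.2673 Hz.
f_beat = |443.2673 − 438.9| = 4.37 Hz.

4.37 Hz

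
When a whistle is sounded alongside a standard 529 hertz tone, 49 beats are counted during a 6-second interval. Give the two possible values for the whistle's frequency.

Beat frequency = 49/6 = 8.1667 Hz.
|f − 529| = 8.1667, so f = 529 ± 8.1667.

520.8333 Hz or 537.1667 Hz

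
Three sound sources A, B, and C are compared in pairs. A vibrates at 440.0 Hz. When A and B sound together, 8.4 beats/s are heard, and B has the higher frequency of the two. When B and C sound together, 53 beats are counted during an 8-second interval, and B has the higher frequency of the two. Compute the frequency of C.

B is above A, so f_B = 440.0 + 8.4 = 448.4 Hz.
B–C: Beat frequency = 53/8 = 6.625 Hz.
C is below B, so f_C = 448.4 − 6.625 = 441.775 Hz.

441.775 Hz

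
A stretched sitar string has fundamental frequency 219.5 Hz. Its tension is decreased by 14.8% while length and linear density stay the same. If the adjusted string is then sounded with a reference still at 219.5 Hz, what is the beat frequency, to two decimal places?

For a string, f ∝ √T, so the new frequency is 219.5·√0.852 = 202.6069 Hz.
f_beat = |202.6069 − 219.5| = 16.89 Hz.

16.89 Hz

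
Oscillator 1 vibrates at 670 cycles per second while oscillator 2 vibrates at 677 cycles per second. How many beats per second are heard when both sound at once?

7 Hz

f_beat = |f₁ − f₂|.
|670 − 677| = 7 Hz.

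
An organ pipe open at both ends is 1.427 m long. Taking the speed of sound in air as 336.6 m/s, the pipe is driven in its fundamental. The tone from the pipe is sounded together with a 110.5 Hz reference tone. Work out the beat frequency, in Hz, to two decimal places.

7.44 Hz

Open pipe: f_n = n·v/(2L) = 1·336.6/(2·1.427) = 117.9397 Hz.
f_beat = |117.9397 − 110.5| = 7.44 Hz.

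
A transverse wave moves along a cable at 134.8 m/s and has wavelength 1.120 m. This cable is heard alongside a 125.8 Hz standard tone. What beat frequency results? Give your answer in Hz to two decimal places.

Source frequency f = v/λ = 134.8/1.120 = 120.3571 Hz.
f_beat = |120.3571 − 125.8| = 5.44 Hz.

5.44 Hz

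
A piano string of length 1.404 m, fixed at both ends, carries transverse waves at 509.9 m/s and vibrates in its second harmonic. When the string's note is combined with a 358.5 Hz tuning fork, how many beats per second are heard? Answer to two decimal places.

4.68 Hz

For a string fixed at both ends, f_n = n·v/(2L) = 2·509.9/(2·1.404) = 363.1766 Hz.
f_beat = |363.1766 − 358.5| = 4.68 Hz.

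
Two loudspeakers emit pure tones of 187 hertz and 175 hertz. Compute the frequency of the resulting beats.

The beat frequency equals the magnitude of the frequency difference.
|187 − 175| = 12 Hz.

12 Hz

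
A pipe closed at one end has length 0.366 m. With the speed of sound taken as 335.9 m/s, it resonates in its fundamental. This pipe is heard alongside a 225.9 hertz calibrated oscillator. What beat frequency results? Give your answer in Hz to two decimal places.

3.54 Hz

Closed pipe (odd harmonics): f_n = n·v/(4L) = 1·335.9/(4·0.366) = 229.4399 Hz.
f_beat = |229.4399 − 225.9| = 3.54 Hz.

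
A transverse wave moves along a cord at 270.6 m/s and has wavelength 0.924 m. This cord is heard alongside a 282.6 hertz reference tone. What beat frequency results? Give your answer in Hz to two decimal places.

Source frequency f = v/λ = 270.6/0.924 = 292.8571 Hz.
f_beat = |292.8571 − 282.6| = 10.26 Hz.

10.26 Hz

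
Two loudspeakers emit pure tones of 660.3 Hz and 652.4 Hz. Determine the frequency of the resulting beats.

7.9 Hz

f_beat = |f₁ − f₂|.
|660.3 − 652.4| = 7.9 Hz.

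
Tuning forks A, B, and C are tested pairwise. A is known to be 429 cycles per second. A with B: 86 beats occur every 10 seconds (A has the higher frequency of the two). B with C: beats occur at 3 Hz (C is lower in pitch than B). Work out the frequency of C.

A–B: Beat frequency = 86/10 = 8.6 Hz.
B is below A, so f_B = 429 − 8.6 = 420.4 Hz.
C is below B, so f_C = 420.4 − 3 = 417.4 Hz.

417.4 Hz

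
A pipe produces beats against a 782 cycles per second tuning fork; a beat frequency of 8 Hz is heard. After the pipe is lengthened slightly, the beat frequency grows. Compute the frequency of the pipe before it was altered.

|f − 782| = 8, so the pipe was at either 774 Hz or 790 Hz.
A longer pipe has a lower fundamental; the adjustment lowers the pipe's frequency.
The beat rate rose, so the adjustment moved the pipe further from 782 Hz — it was already below the reference.

774 Hz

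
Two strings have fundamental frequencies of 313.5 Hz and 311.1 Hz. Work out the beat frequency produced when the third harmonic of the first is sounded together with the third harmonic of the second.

7.2 Hz

Third harmonic of the first: 3·313.5 = 940.5 Hz.
Third harmonic of the second: 3·311.1 = 933.3 Hz.
f_beat = |940.5 − 933.3| = 7.2 Hz.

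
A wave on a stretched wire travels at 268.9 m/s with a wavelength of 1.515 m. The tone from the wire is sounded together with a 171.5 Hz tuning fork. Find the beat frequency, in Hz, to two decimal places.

5.99 Hz

Source frequency f = v/λ = 268.9/1.515 = 177.4917 Hz.
f_beat = |177.4917 − 171.5| = 5.99 Hz.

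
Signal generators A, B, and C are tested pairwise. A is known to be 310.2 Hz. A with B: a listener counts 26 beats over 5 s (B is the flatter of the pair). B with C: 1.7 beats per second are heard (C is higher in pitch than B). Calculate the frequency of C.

306.7 Hz

A–B: Beat frequency = 26/5 = 5.2 Hz.
B is below A, so f_B = 310.2 − 5.2 = 305 Hz.
C is above B, so f_C = 305 + 1.7 = 306.7 Hz.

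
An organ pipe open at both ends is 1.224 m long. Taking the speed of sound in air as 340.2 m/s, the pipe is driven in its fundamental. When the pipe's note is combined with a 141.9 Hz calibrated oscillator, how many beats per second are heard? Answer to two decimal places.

2.93 Hz

Open pipe: f_n = n·v/(2L) = 1·340.2/(2·1.224) = 138.9706 Hz.
f_beat = |138.9706 − 141.9| = 2.93 Hz.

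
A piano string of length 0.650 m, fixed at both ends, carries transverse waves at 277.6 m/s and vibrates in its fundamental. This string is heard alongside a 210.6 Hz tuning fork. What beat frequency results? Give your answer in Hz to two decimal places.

For a string fixed at both ends, f_n = n·v/(2L) = 1·277.6/(2·0.650) = 213.5385 Hz.
f_beat = |213.5385 − 210.6| = 2.94 Hz.

2.94 Hz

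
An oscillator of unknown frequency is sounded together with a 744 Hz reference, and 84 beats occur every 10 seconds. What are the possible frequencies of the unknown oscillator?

735.6 Hz or 752.4 Hz

Beat frequency = 84/10 = 8.4 Hz.
|f − 744| = 8.4, so f = 744 ± 8.4.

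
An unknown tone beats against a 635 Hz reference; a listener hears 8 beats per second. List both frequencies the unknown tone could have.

|f − 635| = 8, so f = 635 ± 8.

627 Hz or 643 Hz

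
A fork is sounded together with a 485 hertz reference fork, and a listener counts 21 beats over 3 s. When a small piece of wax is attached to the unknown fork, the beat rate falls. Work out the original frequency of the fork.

492 Hz

Beat frequency = 21/3 = 7 Hz.
|f − 485| = 7, so the fork was at either 478 Hz or 492 Hz.
Loading a fork with wax lowers its frequency; the adjustment lowers the fork's frequency.
The beat rate fell, so the adjustment moved the fork toward 485 Hz — it must have started above the reference.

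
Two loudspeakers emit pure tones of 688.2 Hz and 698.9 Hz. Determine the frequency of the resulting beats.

10.7 Hz

The beat frequency equals the magnitude of the frequency difference.
|688.2 − 698.9| = 10.7 Hz.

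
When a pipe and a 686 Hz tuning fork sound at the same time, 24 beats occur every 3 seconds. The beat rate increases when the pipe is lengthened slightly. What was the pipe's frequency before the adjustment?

678 Hz

Beat frequency = 24/3 = 8 Hz.
|f − 686| = 8, so the pipe was at either 678 Hz or 694 Hz.
A longer pipe has a lower fundamental; the adjustment lowers the pipe's frequency.
The beat rate rose, so the adjustment moved the pipe further from 686 Hz — it was already below the reference.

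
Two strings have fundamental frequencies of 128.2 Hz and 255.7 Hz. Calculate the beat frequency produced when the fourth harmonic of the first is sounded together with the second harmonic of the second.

1.4 Hz

Fourth harmonic of the first: 4·128.2 = 512.8 Hz.
Second harmonic of the second: 2·255.7 = 511.4 Hz.
f_beat = |512.8 − 511.4| = 1.4 Hz.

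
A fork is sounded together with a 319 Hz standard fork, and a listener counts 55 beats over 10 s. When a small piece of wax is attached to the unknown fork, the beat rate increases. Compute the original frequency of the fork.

Beat frequency = 55/10 = 5.5 Hz.
|f − 319| = 5.5, so the fork was at either 313.5 Hz or 324.5 Hz.
Loading a fork with wax lowers its frequency; the adjustment lowers the fork's frequency.
The beat rate rose, so the adjustment moved the fork further from 319 Hz — it was already below the reference.

313.5 Hz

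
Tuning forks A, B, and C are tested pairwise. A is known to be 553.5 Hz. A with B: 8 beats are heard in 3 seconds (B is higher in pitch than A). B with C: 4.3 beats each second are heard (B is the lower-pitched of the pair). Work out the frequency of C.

A–B: Beat frequency = 8/3 = 2.6667 Hz.
B is above A, so f_B = 553.5 + 2.6667 = 556.1667 Hz.
C is above B, so f_C = 556.1667 + 4.3 = 560.4667 Hz.

560.4667 Hz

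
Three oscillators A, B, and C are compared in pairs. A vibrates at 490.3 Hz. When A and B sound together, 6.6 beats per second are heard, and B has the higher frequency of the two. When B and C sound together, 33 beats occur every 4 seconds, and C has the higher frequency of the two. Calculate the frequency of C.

B is above A, so f_B = 490.3 + 6.6 = 496.9 Hz.
B–C: Beat frequency = 33/4 = 8.25 Hz.
C is above B, so f_C = 496.9 + 8.25 = 505.15 Hz.

505.15 Hz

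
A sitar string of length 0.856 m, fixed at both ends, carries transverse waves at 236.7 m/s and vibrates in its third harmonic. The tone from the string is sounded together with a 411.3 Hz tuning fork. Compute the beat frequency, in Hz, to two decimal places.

3.48 Hz

For a string fixed at both ends, f_n = n·v/(2L) = 3·236.7/(2·0.856) = 414.7780 Hz.
f_beat = |414.7780 − 411.3| = 3.48 Hz.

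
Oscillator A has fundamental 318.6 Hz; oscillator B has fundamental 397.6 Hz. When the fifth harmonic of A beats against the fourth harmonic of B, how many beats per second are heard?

2.6 Hz

Fifth harmonic of the first: 5·318.6 = 1593.0 Hz.
Fourth harmonic of the second: 4·397.6 = 1590.4 Hz.
f_beat = |1593.0 − 1590.4| = 2.6 Hz.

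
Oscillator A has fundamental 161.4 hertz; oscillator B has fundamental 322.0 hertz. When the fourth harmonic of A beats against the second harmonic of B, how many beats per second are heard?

1.6 Hz

Fourth harmonic of the first: 4·161.4 = 645.6 Hz.
Second harmonic of the second: 2·322.0 = 644.0 Hz.
f_beat = |645.6 − 644.0| = 1.6 Hz.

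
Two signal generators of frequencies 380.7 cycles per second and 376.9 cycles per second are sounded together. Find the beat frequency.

Beats arise from superposition of two nearby frequencies; the beat rate is |f₁ − f₂|.
|380.7 − 376.9| = 3.8 Hz.

3.8 Hz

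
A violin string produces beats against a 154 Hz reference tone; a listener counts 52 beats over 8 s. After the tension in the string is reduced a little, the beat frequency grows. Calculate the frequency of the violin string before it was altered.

147.5 Hz

Beat frequency = 52/8 = 6.5 Hz.
|f − 154| = 6.5, so the violin string was at either 147.5 Hz or 160.5 Hz.
Lower tension means lower frequency; the adjustment lowers the violin string's frequency.
The beat rate rose, so the adjustment moved the violin string further from 154 Hz — it was already below the reference.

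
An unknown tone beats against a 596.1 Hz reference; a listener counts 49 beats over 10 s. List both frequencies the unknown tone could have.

591.2 Hz or 601 Hz

Beat frequency = 49/10 = 4.9 Hz.
|f − 596.1| = 4.9, so f = 596.1 ± 4.9.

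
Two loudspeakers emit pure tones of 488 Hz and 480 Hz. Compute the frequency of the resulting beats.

8 Hz

f_beat = |f₁ − f₂|.
|488 − 480| = 8 Hz.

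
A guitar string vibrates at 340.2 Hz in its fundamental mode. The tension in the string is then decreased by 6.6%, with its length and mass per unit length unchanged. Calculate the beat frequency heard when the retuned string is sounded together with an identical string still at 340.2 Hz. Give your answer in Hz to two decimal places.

11.42 Hz

For a string, f ∝ √T, so the new frequency is 340.2·√0.934 = 328.7818 Hz.
f_beat = |328.7818 − 340.2| = 11.42 Hz.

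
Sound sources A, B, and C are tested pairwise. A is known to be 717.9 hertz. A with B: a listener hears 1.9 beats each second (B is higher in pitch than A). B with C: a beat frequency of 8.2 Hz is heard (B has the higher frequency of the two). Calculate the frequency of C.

711.6 Hz

B is above A, so f_B = 717.9 + 1.9 = 719.8 Hz.
C is below B, so f_C = 719.8 − 8.2 = 711.6 Hz.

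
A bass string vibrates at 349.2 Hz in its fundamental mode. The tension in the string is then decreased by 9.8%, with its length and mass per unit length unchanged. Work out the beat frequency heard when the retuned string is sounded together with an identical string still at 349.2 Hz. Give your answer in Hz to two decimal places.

17.55 Hz

For a string, f ∝ √T, so the new frequency is 349.2·√0.902 = 331.6481 Hz.
f_beat = |331.6481 − 349.2| = 17.55 Hz.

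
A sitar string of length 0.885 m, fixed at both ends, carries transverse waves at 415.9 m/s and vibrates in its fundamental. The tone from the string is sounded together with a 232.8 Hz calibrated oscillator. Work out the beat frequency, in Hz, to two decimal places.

2.17 Hz

For a string fixed at both ends, f_n = n·v/(2L) = 1·415.9/(2·0.885) = 234.9718 Hz.
f_beat = |234.9718 − 232.8| = 2.17 Hz.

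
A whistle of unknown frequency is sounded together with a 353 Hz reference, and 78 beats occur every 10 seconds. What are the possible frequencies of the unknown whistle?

Beat frequency = 78/10 = 7.8 Hz.
|f − 353| = 7.8, so f = 353 ± 7.8.

345.2 Hz or 360.8 Hz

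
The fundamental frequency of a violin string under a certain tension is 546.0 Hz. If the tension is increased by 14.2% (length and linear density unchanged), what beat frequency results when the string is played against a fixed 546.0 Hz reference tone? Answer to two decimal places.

37.48 Hz

For a string, f ∝ √T, so the new frequency is 546.0·√1.142 = 583.4796 Hz.
f_beat = |583.4796 − 546.0| = 37.48 Hz.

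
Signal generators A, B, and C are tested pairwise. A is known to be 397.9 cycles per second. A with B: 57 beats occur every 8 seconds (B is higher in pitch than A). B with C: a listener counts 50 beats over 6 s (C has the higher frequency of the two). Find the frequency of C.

413.3583 Hz

A–B: Beat frequency = 57/8 = 7.125 Hz.
B is above A, so f_B = 397.9 + 7.125 = 405.025 Hz.
B–C: Beat frequency = 50/6 = 8.3333 Hz.
C is above B, so f_C = 405.025 + 8.3333 = 413.3583 Hz.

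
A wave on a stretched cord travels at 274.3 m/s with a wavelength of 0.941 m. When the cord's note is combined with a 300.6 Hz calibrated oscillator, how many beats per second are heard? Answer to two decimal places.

9.10 Hz

Source frequency f = v/λ = 274.3/0.941 = 291.4984 Hz.
f_beat = |291.4984 − 300.6| = 9.10 Hz.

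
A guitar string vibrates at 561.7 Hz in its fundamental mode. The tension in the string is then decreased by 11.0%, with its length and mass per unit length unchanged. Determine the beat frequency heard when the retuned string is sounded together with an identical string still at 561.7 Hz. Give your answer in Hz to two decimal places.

31.79 Hz

For a string, f ∝ √T, so the new frequency is 561.7·√0.890 = 529.9067 Hz.
f_beat = |529.9067 − 561.7| = 31.79 Hz.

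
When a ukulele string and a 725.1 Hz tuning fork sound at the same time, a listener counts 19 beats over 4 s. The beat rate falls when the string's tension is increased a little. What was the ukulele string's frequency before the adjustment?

Beat frequency = 19/4 = 4.75 Hz.
|f − 725.1| = 4.75, so the ukulele string was at either 720.35 Hz or 729.85 Hz.
Higher tension means higher frequency; the adjustment raises the ukulele string's frequency.
The beat rate fell, so the adjustment moved the ukulele string toward 725.1 Hz — it must have started below the reference.

720.35 Hz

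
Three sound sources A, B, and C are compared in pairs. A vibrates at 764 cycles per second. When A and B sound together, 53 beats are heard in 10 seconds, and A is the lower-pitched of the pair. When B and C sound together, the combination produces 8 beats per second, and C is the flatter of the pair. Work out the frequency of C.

761.3 Hz

A–B: Beat frequency = 53/10 = 5.3 Hz.
B is above A, so f_B = 764 + 5.3 = 769.3 Hz.
C is below B, so f_C = 769.3 − 8 = 761.3 Hz.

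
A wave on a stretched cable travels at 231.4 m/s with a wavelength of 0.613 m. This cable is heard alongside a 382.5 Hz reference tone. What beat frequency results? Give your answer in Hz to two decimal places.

5.01 Hz

Source frequency f = v/λ = 231.4/0.613 = 377.4878 Hz.
f_beat = |377.4878 − 382.5| = 5.01 Hz.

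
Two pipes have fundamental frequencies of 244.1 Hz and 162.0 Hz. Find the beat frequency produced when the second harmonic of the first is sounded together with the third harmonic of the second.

Second harmonic of the first: 2·244.1 = 488.2 Hz.
Third harmonic of the second: 3·162.0 = 486.0 Hz.
f_beat = |488.2 − 486.0| = 2.2 Hz.

2.2 Hz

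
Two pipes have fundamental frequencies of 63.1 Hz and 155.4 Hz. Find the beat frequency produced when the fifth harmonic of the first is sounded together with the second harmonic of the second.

Fifth harmonic of the first: 5·63.1 = 315.5 Hz.
Second harmonic of the second: 2·155.4 = 310.8 Hz.
f_beat = |315.5 − 310.8| = 4.7 Hz.

4.7 Hz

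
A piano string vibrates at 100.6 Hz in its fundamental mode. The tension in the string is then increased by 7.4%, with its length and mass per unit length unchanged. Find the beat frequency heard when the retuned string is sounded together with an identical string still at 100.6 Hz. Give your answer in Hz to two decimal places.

For a string, f ∝ √T, so the new frequency is 100.6·√1.074 = 104.2558 Hz.
f_beat = |104.2558 − 100.6| = 3.66 Hz.

3.66 Hz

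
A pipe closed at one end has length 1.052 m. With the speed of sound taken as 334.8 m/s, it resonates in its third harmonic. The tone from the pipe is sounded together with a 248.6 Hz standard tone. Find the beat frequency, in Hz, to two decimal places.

9.91 Hz

Closed pipe (odd harmonics): f_n = n·v/(4L) = 3·334.8/(4·1.052) = 238.6882 Hz.
f_beat = |238.6882 − 248.6| = 9.91 Hz.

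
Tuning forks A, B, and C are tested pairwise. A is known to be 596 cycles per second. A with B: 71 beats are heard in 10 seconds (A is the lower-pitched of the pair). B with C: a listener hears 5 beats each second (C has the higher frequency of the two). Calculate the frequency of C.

A–B: Beat frequency = 71/10 = 7.1 Hz.
B is above A, so f_B = 596 + 7.1 = 603.1 Hz.
C is above B, so f_C = 603.1 + 5 = 608.1 Hz.

608.1 Hz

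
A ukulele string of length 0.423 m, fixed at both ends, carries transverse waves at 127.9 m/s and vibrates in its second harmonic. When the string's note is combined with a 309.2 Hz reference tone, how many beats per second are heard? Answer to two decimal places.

6.84 Hz

For a string fixed at both ends, f_n = n·v/(2L) = 2·127.9/(2·0.423) = 302.3641 Hz.
f_beat = |302.3641 − 309.2| = 6.84 Hz.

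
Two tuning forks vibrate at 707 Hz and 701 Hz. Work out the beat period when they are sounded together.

f_beat = |707 − 701| = 6 Hz.
Beat period T = 1 / f_beat = 1 / 6 s.

0.167 s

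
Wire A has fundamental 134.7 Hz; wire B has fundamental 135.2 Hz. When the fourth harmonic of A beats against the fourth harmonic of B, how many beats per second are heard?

2.0 Hz

Fourth harmonic of the first: 4·134.7 = 538.8 Hz.
Fourth harmonic of the second: 4·135.2 = 540.8 Hz.
f_beat = |538.8 − 540.8| = 2.0 Hz.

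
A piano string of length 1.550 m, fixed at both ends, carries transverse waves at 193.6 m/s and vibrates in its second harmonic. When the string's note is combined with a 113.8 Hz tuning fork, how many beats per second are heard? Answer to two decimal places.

For a string fixed at both ends, f_n = n·v/(2L) = 2·193.6/(2·1.550) = 124.9032 Hz.
f_beat = |124.9032 − 113.8| = 11.10 Hz.

11.10 Hz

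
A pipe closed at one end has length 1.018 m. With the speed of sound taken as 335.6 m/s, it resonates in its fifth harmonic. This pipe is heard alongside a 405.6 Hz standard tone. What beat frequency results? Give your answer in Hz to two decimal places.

6.48 Hz

Closed pipe (odd harmonics): f_n = n·v/(4L) = 5·335.6/(4·1.018) = 412.0825 Hz.
f_beat = |412.0825 − 405.6| = 6.48 Hz.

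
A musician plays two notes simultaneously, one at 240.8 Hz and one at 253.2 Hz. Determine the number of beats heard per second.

Beats arise from superposition of two nearby frequencies; the beat rate is |f₁ − f₂|.
|240.8 − 253.2| = 12.4 Hz.

12.4 Hz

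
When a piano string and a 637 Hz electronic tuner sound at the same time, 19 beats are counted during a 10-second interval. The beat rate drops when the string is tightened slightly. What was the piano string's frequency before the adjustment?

635.1 Hz

Beat frequency = 19/10 = 1.9 Hz.
|f − 637| = 1.9, so the piano string was at either 635.1 Hz or 638.9 Hz.
Increasing tension raises a string's frequency; the adjustment raises the piano string's frequency.
The beat rate fell, so the adjustment moved the piano string toward 637 Hz — it must have started below the reference.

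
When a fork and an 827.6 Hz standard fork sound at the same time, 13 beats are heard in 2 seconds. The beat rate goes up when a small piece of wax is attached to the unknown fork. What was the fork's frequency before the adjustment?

821.1 Hz

Beat frequency = 13/2 = 6.5 Hz.
|f − 827.6| = 6.5, so the fork was at either 821.1 Hz or 834.1 Hz.
Loading a fork with wax lowers its frequency; the adjustment lowers the fork's frequency.
The beat rate rose, so the adjustment moved the fork further from 827.6 Hz — it was already below the reference.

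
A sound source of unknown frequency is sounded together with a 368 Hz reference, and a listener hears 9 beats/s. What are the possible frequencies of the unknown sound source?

|f − 368| = 9, so f = 368 ± 9.

359 Hz or 377 Hz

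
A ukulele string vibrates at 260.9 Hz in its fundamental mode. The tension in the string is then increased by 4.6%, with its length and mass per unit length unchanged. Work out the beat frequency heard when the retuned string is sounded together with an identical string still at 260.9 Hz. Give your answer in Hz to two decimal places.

5.93 Hz

For a string, f ∝ √T, so the new frequency is 260.9·√1.046 = 266.8332 Hz.
f_beat = |266.8332 − 260.9| = 5.93 Hz.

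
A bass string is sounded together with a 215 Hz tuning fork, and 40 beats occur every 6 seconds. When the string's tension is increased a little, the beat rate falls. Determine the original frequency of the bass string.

Beat frequency = 40/6 = 6.6667 Hz.
|f − 215| = 6.6667, so the bass string was at either 208.3333 Hz or 221.6667 Hz.
Higher tension means higher frequency; the adjustment raises the bass string's frequency.
The beat rate fell, so the adjustment moved the bass string toward 215 Hz — it must have started below the reference.

208.3333 Hz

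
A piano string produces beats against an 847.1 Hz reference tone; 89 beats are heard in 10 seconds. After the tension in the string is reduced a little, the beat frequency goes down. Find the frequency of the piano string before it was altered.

Beat frequency = 89/10 = 8.9 Hz.
|f − 847.1| = 8.9, so the piano string was at either 838.2 Hz or 856 Hz.
Lower tension means lower frequency; the adjustment lowers the piano string's frequency.
The beat rate fell, so the adjustment moved the piano string toward 847.1 Hz — it must have started above the reference.

856 Hz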